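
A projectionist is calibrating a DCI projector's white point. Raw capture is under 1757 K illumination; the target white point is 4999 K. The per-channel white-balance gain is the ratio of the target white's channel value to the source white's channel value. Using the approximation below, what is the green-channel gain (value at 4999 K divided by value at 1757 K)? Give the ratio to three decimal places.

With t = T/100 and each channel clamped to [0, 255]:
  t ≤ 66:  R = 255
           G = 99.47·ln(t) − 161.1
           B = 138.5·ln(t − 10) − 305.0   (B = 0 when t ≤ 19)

1.839

At 1757 K (t = 17.57):
  G = 99.47·ln 17.57 − 161.1 = 99.47·2.8662 − 161.1 = 124.000.
At 4999 K (t = 49.99):
  G = 99.47·ln 49.99 − 161.1 = 99.47·3.9118 − 161.1 = 228.009.
Gain = 228.009 / 124.000 = 1.8388 → 1.839.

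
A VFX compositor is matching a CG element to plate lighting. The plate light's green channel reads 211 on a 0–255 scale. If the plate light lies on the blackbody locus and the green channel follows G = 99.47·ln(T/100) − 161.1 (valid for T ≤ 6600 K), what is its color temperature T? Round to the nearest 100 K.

ln t = (211 + 161.1) / 99.47 = 3.7408.
t = e^3.7408 = 42.133.
T = 100·t = 4213 K → 4200 K to the nearest 100 K.

4200 K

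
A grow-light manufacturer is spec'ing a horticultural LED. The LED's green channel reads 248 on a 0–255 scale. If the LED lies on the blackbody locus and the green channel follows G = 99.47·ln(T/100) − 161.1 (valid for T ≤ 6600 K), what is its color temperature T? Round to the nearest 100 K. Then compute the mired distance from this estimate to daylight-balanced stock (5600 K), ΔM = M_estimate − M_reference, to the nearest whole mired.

ln t = (248 + 161.1) / 99.47 = 4.1128.
t = e^4.1128 = 61.117.
T = 100·t = 6112 K → 6100 K to the nearest 100 K.
M_estimate = 10⁶/6100 = 163.93; M_reference = 10⁶/5600 = 178.57.
ΔM = 163.93 − 178.57 = -14.64 → -15 mireds.

-15 mireds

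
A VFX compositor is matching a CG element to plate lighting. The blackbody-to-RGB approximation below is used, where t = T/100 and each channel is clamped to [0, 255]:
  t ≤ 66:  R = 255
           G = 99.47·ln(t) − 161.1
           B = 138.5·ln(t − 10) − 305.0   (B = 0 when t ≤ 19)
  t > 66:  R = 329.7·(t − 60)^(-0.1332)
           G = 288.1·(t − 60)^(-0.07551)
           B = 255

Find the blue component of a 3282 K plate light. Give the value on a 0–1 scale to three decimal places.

0.503

t = 3282/100 = 32.82; the t ≤ 66 branch applies.
B = 138.5·ln(32.82 − 10) − 305.0 = 138.5·ln 22.82 − 305.0 = 138.5·3.1276 − 305.0 = 128.178.
On a 0–1 scale: 128.178/255 = 0.5027 → 0.503.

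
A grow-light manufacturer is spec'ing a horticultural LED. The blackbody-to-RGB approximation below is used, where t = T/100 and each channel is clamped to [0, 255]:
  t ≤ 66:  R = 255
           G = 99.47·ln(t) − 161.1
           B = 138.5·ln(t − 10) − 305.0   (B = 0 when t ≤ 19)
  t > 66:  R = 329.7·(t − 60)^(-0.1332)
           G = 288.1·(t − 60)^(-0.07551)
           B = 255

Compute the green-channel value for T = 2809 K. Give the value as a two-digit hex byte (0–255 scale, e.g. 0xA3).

0xAB

t = 2809/100 = 28.09; the t ≤ 66 branch applies.
G = 99.47·ln 28.09 − 161.1 = 99.47·3.3354 − 161.1 = 170.674.
Rounded: 171; in hex, 0xAB.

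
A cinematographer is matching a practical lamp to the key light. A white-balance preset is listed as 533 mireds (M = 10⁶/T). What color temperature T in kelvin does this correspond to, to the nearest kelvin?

1876 K

T = 10⁶ / 533 = 1876.17 K → 1876 K.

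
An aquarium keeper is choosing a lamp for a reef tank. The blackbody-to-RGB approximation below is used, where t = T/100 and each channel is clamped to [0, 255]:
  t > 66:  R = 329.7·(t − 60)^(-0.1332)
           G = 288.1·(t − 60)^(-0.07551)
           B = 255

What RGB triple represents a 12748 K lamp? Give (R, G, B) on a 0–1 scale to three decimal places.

(0.738, 0.822, 1.000)

t = 12748/100 = 127.48; the t > 66 branch applies.
R = 329.7·(127.48 − 60)^(-0.1332) = 329.7·67.48^(-0.1332) = 329.7·0.57063 = 188.136.
G = 288.1·(127.48 − 60)^(-0.07551) = 288.1·67.48^(-0.07551) = 288.1·0.72758 = 209.615.
B = 255 by definition for t > 66.
Dividing each by 255: (0.7378, 0.8220, 1.0000) → (0.738, 0.822, 1.000).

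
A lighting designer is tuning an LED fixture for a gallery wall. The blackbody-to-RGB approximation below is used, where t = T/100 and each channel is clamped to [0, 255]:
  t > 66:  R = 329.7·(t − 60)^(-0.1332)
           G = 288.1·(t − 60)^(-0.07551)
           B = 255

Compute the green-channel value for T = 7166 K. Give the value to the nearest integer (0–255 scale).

239

t = 7166/100 = 71.66; the t > 66 branch applies.
G = 288.1·(71.66 − 60)^(-0.07551) = 288.1·11.66^(-0.07551) = 288.1·0.83072 = 239.330.
Rounded: 239.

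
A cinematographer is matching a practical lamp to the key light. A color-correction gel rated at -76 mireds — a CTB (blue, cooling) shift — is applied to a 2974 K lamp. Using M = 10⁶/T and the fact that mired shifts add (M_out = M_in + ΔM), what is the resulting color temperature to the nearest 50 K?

M_in = 10⁶/2974 = 336.25 mireds.
M_out = 336.25 + (-76) = 260.25 mireds.
T_out = 10⁶/260.25 = 3842.5 K → 3850 K.

3850 K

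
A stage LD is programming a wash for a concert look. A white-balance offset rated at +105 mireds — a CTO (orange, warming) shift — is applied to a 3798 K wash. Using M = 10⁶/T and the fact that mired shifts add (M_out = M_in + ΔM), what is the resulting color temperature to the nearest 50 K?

2700 K

M_in = 10⁶/3798 = 263.30 mireds.
M_out = 263.30 + (+105) = 368.30 mireds.
T_out = 10⁶/368.30 = 2715.2 K → 2700 K.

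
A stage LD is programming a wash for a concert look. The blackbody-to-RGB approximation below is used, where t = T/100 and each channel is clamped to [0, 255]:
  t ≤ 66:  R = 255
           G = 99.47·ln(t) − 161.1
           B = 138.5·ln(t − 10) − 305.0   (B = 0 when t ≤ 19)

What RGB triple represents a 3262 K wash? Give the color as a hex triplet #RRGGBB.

#FFBA7F

t = 3262/100 = 32.62; the t ≤ 66 branch applies.
R = 255 by definition for t ≤ 66.
G = 99.47·ln 32.62 − 161.1 = 99.47·3.4849 − 161.1 = 185.546.
B = 138.5·ln(32.62 − 10) − 305.0 = 138.5·ln 22.62 − 305.0 = 138.5·3.1188 − 305.0 = 126.959.
Rounded: (255, 186, 127).
In hex: #FFBA7F.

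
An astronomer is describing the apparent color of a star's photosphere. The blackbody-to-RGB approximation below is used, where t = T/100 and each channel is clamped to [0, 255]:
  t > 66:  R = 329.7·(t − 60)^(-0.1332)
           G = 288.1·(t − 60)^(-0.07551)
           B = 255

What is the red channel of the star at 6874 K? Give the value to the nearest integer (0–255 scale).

247

t = 6874/100 = 68.74; the t > 66 branch applies.
R = 329.7·(68.74 − 60)^(-0.1332) = 329.7·8.74^(-0.1332) = 329.7·0.74919 = 247.007.
Rounded: 247.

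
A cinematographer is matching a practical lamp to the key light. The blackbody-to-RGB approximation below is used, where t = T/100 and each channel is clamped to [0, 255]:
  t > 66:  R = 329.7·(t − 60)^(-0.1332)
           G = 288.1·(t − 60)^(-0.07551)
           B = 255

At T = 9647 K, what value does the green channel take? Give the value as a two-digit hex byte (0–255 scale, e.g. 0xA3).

0xDC

t = 9647/100 = 96.47; the t > 66 branch applies.
G = 288.1·(96.47 − 60)^(-0.07551) = 288.1·36.47^(-0.07551) = 288.1·0.76218 = 219.584.
Rounded: 220; in hex, 0xDC.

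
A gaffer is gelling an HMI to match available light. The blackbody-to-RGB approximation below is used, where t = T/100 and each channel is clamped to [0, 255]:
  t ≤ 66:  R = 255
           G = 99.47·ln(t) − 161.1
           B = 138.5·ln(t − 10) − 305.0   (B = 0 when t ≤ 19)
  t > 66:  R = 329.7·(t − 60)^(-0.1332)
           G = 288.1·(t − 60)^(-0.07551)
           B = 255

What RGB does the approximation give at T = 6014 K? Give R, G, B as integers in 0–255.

t = 6014/100 = 60.14; the t ≤ 66 branch applies.
R = 255 by definition for t ≤ 66.
G = 99.47·ln 60.14 − 161.1 = 99.47·4.0967 − 161.1 = 246.396.
B = 138.5·ln(60.14 − 10) − 305.0 = 138.5·ln 50.14 − 305.0 = 138.5·3.9148 − 305.0 = 237.202.
Rounded: (255, 246, 237).

R=255, G=246, B=237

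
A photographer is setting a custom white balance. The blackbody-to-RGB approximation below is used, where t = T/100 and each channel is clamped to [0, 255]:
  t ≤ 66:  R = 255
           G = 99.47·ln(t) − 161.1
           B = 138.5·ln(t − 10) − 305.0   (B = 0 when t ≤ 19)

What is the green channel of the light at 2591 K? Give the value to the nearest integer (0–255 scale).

t = 2591/100 = 25.91; the t ≤ 66 branch applies.
G = 99.47·ln 25.91 − 161.1 = 99.47·3.2546 − 161.1 = 162.638.
Rounded: 163.

163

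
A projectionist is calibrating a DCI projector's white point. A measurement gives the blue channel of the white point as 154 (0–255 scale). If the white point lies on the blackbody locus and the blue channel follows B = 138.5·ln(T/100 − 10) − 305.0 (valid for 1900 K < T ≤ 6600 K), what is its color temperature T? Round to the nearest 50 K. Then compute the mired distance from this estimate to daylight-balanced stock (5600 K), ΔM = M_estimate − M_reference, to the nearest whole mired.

+88 mireds

ln(t − 10) = (154 + 305.0) / 138.5 = 3.3141.
t − 10 = e^3.3141 = 27.497, so t = 37.497.
T = 100·t = 3750 K → 3750 K to the nearest 50 K.
M_estimate = 10⁶/3750 = 266.67; M_reference = 10⁶/5600 = 178.57.
ΔM = 266.67 − 178.57 = 88.10 → +88 mireds.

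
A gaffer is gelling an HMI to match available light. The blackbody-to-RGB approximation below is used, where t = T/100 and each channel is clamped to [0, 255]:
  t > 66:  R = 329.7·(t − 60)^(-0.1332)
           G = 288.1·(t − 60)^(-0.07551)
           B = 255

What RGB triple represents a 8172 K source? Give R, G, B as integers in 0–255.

R=219, G=228, B=255

t = 8172/100 = 81.72; the t > 66 branch applies.
R = 329.7·(81.72 − 60)^(-0.1332) = 329.7·21.72^(-0.1332) = 329.7·0.66364 = 218.801.
G = 288.1·(81.72 − 60)^(-0.07551) = 288.1·21.72^(-0.07551) = 288.1·0.79260 = 228.348.
B = 255 by definition for t > 66.
Rounded: (219, 228, 255).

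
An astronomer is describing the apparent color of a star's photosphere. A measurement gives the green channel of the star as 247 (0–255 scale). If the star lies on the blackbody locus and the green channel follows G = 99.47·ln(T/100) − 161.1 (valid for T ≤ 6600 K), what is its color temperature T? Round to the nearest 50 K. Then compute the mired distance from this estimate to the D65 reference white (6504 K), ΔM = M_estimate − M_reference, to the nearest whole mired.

ln t = (247 + 161.1) / 99.47 = 4.1027.
t = e^4.1027 = 60.506.
T = 100·t = 6051 K → 6050 K to the nearest 50 K.
M_estimate = 10⁶/6050 = 165.29; M_reference = 10⁶/6504 = 153.75.
ΔM = 165.29 − 153.75 = 11.54 → +12 mireds.

+12 mireds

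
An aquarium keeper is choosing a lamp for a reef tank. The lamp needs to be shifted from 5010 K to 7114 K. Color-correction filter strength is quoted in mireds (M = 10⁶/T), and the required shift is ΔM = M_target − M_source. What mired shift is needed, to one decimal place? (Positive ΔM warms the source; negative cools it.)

-59.0 mireds

M_source = 10⁶/5010 = 199.601; M_target = 10⁶/7114 = 140.568.
ΔM = 140.568 − 199.601 = -59.033 → -59.0 mireds, a cooling shift.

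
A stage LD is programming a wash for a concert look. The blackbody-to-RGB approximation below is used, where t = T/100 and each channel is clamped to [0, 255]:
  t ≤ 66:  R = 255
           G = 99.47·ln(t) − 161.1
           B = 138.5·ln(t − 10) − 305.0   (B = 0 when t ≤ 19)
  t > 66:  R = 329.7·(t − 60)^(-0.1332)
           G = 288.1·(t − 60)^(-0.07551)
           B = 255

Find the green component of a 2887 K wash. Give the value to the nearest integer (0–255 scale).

173

t = 2887/100 = 28.87; the t ≤ 66 branch applies.
G = 99.47·ln 28.87 − 161.1 = 99.47·3.3628 − 161.1 = 173.398.
Rounded: 173.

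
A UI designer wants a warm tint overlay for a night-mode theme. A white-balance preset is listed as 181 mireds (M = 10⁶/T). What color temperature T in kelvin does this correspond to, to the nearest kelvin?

T = 10⁶ / 181 = 5524.86 K → 5525 K.

5525 K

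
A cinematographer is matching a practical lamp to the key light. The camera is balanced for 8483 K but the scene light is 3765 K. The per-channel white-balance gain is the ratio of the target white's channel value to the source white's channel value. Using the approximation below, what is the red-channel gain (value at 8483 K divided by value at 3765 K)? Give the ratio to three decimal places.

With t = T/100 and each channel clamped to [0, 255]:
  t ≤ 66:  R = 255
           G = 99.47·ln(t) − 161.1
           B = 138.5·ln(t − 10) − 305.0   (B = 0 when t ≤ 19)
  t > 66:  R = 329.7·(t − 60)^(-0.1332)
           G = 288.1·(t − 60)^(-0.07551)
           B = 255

At 3765 K (t = 37.65):
  R = 255 by definition for t ≤ 66.
At 8483 K (t = 84.83):
  R = 329.7·(84.83 − 60)^(-0.1332) = 329.7·24.83^(-0.1332) = 329.7·0.65191 = 214.935.
Gain = 214.935 / 255.000 = 0.8429 → 0.843.

0.843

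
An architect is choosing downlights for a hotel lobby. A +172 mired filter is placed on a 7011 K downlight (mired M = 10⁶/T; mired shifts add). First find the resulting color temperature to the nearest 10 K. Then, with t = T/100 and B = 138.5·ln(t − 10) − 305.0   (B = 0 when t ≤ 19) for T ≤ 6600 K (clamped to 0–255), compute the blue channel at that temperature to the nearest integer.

122

M_in = 10⁶/7011 = 142.63; M_out = 142.63 + (+172) = 314.63.
T_out = 10⁶/314.63 = 3178.3 K → 3180 K; t = 31.8.
B = 138.5·ln(31.8 − 10) − 305.0 = 138.5·ln 21.8 − 305.0 = 138.5·3.0819 − 305.0 = 121.845.
Rounded: 122.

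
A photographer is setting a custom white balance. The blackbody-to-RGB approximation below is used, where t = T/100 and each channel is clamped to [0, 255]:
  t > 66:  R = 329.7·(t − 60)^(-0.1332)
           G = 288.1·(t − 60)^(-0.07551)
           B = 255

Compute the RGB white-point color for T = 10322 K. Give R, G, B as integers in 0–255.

t = 10322/100 = 103.22; the t > 66 branch applies.
R = 329.7·(103.22 − 60)^(-0.1332) = 329.7·43.22^(-0.1332) = 329.7·0.60552 = 199.639.
G = 288.1·(103.22 − 60)^(-0.07551) = 288.1·43.22^(-0.07551) = 288.1·0.75247 = 216.787.
B = 255 by definition for t > 66.
Rounded: (200, 217, 255).

R=200, G=217, B=255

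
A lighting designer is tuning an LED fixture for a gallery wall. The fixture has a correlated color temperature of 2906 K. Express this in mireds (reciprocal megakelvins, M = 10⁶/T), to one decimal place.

M = 10⁶ / 2906 = 344.116 → 344.1 mireds.

344.1 mireds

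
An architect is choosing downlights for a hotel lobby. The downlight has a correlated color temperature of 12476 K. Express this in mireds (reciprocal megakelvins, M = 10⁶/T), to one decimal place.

80.2 mireds

M = 10⁶ / 12476 = 80.154 → 80.2 mireds.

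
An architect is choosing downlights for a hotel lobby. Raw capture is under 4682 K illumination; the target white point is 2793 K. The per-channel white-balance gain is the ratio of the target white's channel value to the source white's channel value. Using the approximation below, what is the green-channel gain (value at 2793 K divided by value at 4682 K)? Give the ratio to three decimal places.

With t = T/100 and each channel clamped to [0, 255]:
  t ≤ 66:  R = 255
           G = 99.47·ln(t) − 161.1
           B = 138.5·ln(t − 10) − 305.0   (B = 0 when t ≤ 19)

At 4682 K (t = 46.82):
  G = 99.47·ln 46.82 − 161.1 = 99.47·3.8463 − 161.1 = 221.493.
At 2793 K (t = 27.93):
  G = 99.47·ln 27.93 − 161.1 = 99.47·3.3297 − 161.1 = 170.105.
Gain = 170.105 / 221.493 = 0.7680 → 0.768.

0.768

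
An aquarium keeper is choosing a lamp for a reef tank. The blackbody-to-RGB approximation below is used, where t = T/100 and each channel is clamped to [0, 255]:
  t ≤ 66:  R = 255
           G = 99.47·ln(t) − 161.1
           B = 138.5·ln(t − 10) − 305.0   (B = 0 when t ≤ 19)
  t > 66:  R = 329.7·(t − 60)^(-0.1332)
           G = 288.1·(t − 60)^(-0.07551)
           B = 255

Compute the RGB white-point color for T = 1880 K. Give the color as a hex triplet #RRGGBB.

t = 1880/100 = 18.8; the t ≤ 66 branch applies.
R = 255 by definition for t ≤ 66.
G = 99.47·ln 18.8 − 161.1 = 99.47·2.9339 − 161.1 = 130.731.
t = 18.8 ≤ 19, so B = 0.
Rounded: (255, 131, 0).
In hex: #FF8300.

#FF8300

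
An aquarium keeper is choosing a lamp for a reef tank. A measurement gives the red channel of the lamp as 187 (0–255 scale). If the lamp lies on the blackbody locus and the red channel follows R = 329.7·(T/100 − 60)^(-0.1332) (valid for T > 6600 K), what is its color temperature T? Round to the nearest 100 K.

(t − 60)^(-0.1332) = 187/329.7 = 0.56718.
t − 60 = 0.56718^(1/-0.1332) = 0.56718^(-7.508) = 70.620, so t = 130.620.
T = 100·t = 13062 K → 13100 K to the nearest 100 K.

13100 K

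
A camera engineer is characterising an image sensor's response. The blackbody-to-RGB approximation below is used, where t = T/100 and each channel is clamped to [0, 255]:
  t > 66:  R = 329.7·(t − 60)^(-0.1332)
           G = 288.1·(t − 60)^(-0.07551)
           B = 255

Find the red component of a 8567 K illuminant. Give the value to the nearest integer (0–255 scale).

214

t = 8567/100 = 85.67; the t > 66 branch applies.
R = 329.7·(85.67 − 60)^(-0.1332) = 329.7·25.67^(-0.1332) = 329.7·0.64903 = 213.985.
Rounded: 214.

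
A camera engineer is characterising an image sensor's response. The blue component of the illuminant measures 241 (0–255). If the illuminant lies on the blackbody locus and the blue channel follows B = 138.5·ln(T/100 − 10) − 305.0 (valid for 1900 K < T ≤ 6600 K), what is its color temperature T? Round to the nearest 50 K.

ln(t − 10) = (241 + 305.0) / 138.5 = 3.9422.
t − 10 = e^3.9422 = 51.534, so t = 61.534.
T = 100·t = 6153 K → 6150 K to the nearest 50 K.

6150 K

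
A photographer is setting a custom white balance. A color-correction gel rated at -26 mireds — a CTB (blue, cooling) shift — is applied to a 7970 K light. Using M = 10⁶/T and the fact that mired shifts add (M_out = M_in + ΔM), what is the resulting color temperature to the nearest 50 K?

M_in = 10⁶/7970 = 125.47 mireds.
M_out = 125.47 + (-26) = 99.47 mireds.
T_out = 10⁶/99.47 = 10053.2 K → 10050 K.

10050 K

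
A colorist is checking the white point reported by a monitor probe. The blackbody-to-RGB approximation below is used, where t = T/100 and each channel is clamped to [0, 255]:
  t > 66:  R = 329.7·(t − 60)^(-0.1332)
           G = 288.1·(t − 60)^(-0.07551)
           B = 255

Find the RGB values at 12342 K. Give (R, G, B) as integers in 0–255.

t = 12342/100 = 123.42; the t > 66 branch applies.
R = 329.7·(123.42 − 60)^(-0.1332) = 329.7·63.42^(-0.1332) = 329.7·0.57537 = 189.698.
G = 288.1·(123.42 − 60)^(-0.07551) = 288.1·63.42^(-0.07551) = 288.1·0.73099 = 210.599.
B = 255 by definition for t > 66.
Rounded: (190, 211, 255).

(190, 211, 255)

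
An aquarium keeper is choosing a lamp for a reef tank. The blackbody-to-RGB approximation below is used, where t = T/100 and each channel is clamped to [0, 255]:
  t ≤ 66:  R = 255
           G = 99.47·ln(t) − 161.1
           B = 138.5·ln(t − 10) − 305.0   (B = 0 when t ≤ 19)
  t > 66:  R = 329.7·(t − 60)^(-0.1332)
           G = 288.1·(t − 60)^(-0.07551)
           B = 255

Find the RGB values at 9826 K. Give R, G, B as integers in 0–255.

t = 9826/100 = 98.26; the t > 66 branch applies.
R = 329.7·(98.26 − 60)^(-0.1332) = 329.7·38.26^(-0.1332) = 329.7·0.61543 = 202.907.
G = 288.1·(98.26 − 60)^(-0.07551) = 288.1·38.26^(-0.07551) = 288.1·0.75943 = 218.791.
B = 255 by definition for t > 66.
Rounded: (203, 219, 255).

R=203, G=219, B=255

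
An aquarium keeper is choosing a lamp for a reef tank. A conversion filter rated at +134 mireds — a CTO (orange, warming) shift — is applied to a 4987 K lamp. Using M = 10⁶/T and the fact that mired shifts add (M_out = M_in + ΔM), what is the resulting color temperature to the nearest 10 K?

M_in = 10⁶/4987 = 200.52 mireds.
M_out = 200.52 + (+134) = 334.52 mireds.
T_out = 10⁶/334.52 = 2989.3 K → 2990 K.

2990 K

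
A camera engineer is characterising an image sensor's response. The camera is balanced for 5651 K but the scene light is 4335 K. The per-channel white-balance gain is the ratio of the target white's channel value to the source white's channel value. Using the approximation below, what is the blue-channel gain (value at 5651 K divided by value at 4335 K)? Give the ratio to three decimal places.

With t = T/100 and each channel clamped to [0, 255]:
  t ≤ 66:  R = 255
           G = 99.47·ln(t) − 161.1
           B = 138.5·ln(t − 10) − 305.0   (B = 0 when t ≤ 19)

At 4335 K (t = 43.35):
  B = 138.5·ln(43.35 − 10) − 305.0 = 138.5·ln 33.35 − 305.0 = 138.5·3.5071 − 305.0 = 180.728.
At 5651 K (t = 56.51):
  B = 138.5·ln(56.51 − 10) − 305.0 = 138.5·ln 46.51 − 305.0 = 138.5·3.8397 − 305.0 = 226.794.
Gain = 226.794 / 180.728 = 1.2549 → 1.255.

1.255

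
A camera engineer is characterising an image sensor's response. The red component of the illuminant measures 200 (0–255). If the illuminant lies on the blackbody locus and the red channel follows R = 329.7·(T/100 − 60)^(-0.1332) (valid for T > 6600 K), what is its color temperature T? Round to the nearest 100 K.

10300 K

(t − 60)^(-0.1332) = 200/329.7 = 0.60661.
t − 60 = 0.60661^(1/-0.1332) = 0.60661^(-7.508) = 42.638, so t = 102.638.
T = 100·t = 10264 K → 10300 K to the nearest 100 K.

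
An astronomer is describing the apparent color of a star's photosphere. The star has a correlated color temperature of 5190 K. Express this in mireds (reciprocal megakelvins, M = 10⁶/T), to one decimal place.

192.7 mireds

M = 10⁶ / 5190 = 192.678 → 192.7 mireds.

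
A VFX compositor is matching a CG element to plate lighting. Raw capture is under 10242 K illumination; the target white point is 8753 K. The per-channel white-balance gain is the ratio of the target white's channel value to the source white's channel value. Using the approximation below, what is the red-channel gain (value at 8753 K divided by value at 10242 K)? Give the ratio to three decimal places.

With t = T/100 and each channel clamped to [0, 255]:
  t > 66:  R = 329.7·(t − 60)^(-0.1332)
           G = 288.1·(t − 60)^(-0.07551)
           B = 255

1.059

At 10242 K (t = 102.42):
  R = 329.7·(102.42 − 60)^(-0.1332) = 329.7·42.42^(-0.1332) = 329.7·0.60703 = 200.137.
At 8753 K (t = 87.53):
  R = 329.7·(87.53 − 60)^(-0.1332) = 329.7·27.53^(-0.1332) = 329.7·0.64301 = 212.000.
Gain = 212.000 / 200.137 = 1.0593 → 1.059.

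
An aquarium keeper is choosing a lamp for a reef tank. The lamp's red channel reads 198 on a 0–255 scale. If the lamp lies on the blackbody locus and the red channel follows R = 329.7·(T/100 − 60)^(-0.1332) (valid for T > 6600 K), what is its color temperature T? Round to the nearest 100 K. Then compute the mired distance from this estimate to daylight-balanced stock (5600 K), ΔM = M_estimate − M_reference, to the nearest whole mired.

(t − 60)^(-0.1332) = 198/329.7 = 0.60055.
t − 60 = 0.60055^(1/-0.1332) = 0.60055^(-7.508) = 45.980, so t = 105.980.
T = 100·t = 10598 K → 10600 K to the nearest 100 K.
M_estimate = 10⁶/10600 = 94.34; M_reference = 10⁶/5600 = 178.57.
ΔM = 94.34 − 178.57 = -84.23 → -84 mireds.

-84 mireds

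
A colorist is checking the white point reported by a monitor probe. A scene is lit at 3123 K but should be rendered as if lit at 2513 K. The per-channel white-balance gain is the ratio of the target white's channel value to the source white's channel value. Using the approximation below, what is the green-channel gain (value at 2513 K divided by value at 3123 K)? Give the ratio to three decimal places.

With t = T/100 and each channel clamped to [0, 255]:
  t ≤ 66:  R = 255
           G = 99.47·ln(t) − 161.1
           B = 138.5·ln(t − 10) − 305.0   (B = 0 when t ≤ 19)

At 3123 K (t = 31.23):
  G = 99.47·ln 31.23 − 161.1 = 99.47·3.4414 − 161.1 = 181.214.
At 2513 K (t = 25.13):
  G = 99.47·ln 25.13 − 161.1 = 99.47·3.2241 − 161.1 = 159.597.
Gain = 159.597 / 181.214 = 0.8807 → 0.881.

0.881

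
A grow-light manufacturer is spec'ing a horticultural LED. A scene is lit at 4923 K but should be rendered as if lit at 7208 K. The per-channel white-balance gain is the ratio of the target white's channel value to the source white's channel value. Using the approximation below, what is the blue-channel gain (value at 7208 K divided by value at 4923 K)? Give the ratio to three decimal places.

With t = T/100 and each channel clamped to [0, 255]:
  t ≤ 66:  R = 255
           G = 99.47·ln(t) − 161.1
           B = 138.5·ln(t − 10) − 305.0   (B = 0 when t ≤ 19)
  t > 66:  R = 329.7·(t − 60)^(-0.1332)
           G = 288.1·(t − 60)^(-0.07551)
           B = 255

At 4923 K (t = 49.23):
  B = 138.5·ln(49.23 − 10) − 305.0 = 138.5·ln 39.23 − 305.0 = 138.5·3.6694 − 305.0 = 203.218.
At 7208 K (t = 72.08):
  B = 255 by definition for t > 66.
Gain = 255.000 / 203.218 = 1.2548 → 1.255.

1.255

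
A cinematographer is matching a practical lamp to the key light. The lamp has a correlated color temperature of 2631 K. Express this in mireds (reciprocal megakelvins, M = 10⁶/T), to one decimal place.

380.1 mireds

M = 10⁶ / 2631 = 380.084 → 380.1 mireds.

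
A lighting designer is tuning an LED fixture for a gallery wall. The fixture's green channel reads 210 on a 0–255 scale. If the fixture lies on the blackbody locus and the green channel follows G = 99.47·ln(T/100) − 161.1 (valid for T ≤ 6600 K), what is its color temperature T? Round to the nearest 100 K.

ln t = (210 + 161.1) / 99.47 = 3.7308.
t = e^3.7308 = 41.711.
T = 100·t = 4171 K → 4200 K to the nearest 100 K.

4200 K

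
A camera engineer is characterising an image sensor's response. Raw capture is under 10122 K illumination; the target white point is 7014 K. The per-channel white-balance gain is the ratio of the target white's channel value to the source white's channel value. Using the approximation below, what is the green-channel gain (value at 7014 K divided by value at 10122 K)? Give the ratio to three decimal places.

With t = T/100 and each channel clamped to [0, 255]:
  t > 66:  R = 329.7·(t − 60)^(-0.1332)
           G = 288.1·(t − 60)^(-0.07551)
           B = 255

At 10122 K (t = 101.22):
  G = 288.1·(101.22 − 60)^(-0.07551) = 288.1·41.22^(-0.07551) = 288.1·0.75517 = 217.564.
At 7014 K (t = 70.14):
  G = 288.1·(70.14 − 60)^(-0.07551) = 288.1·10.14^(-0.07551) = 288.1·0.83953 = 241.867.
Gain = 241.867 / 217.564 = 1.1117 → 1.112.

1.112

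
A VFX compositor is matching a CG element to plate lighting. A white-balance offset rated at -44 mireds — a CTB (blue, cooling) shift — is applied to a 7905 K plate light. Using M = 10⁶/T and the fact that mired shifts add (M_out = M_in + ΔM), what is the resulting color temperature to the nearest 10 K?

M_in = 10⁶/7905 = 126.50 mireds.
M_out = 126.50 + (-44) = 82.50 mireds.
T_out = 10⁶/82.50 = 12120.9 K → 12120 K.

12120 K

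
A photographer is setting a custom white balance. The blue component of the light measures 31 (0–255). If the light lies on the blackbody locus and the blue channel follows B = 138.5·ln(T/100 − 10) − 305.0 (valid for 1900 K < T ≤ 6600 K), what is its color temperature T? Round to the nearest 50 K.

ln(t − 10) = (31 + 305.0) / 138.5 = 2.4260.
t − 10 = e^2.4260 = 11.313, so t = 21.313.
T = 100·t = 2131 K → 2150 K to the nearest 50 K.

2150 K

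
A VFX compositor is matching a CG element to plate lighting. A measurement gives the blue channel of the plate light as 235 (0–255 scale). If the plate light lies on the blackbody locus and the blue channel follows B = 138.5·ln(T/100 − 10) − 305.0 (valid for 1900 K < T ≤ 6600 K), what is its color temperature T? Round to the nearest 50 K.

5950 K

ln(t − 10) = (235 + 305.0) / 138.5 = 3.8989.
t − 10 = e^3.8989 = 49.349, so t = 59.349.
T = 100·t = 5935 K → 5950 K to the nearest 50 K.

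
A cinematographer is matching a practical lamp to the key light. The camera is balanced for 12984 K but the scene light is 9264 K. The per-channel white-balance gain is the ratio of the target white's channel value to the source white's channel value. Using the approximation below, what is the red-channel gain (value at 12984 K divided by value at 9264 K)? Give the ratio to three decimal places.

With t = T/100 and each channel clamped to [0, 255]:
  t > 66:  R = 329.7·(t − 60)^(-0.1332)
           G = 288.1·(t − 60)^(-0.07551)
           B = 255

0.904

At 9264 K (t = 92.64):
  R = 329.7·(92.64 − 60)^(-0.1332) = 329.7·32.64^(-0.1332) = 329.7·0.62859 = 207.247.
At 12984 K (t = 129.84):
  R = 329.7·(129.84 − 60)^(-0.1332) = 329.7·69.84^(-0.1332) = 329.7·0.56802 = 187.277.
Gain = 187.277 / 207.247 = 0.9036 → 0.904.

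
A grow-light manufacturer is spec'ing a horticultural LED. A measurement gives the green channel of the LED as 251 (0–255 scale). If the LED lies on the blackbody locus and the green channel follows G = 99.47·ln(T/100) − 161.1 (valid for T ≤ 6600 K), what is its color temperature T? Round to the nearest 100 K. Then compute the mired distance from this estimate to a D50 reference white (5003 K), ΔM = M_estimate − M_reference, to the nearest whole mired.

-41 mireds

ln t = (251 + 161.1) / 99.47 = 4.1430.
t = e^4.1430 = 62.989.
T = 100·t = 6299 K → 6300 K to the nearest 100 K.
M_estimate = 10⁶/6300 = 158.73; M_reference = 10⁶/5003 = 199.88.
ΔM = 158.73 − 199.88 = -41.15 → -41 mireds.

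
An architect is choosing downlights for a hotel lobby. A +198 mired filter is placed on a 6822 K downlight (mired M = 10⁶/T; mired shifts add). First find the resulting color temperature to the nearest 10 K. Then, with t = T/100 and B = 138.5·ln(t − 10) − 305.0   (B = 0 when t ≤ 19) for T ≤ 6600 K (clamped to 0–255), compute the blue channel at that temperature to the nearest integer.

103

M_in = 10⁶/6822 = 146.58; M_out = 146.58 + (+198) = 344.58.
T_out = 10⁶/344.58 = 2902.0 K → 2900 K; t = 29.
B = 138.5·ln(29 − 10) − 305.0 = 138.5·ln 19 − 305.0 = 138.5·2.9444 − 305.0 = 102.805.
Rounded: 103.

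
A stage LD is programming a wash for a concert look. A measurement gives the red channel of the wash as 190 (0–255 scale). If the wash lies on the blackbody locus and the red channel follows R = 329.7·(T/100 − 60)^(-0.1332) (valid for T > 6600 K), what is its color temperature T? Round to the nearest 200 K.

12200 K

(t − 60)^(-0.1332) = 190/329.7 = 0.57628.
t − 60 = 0.57628^(1/-0.1332) = 0.57628^(-7.508) = 62.667, so t = 122.667.
T = 100·t = 12267 K → 12200 K to the nearest 200 K.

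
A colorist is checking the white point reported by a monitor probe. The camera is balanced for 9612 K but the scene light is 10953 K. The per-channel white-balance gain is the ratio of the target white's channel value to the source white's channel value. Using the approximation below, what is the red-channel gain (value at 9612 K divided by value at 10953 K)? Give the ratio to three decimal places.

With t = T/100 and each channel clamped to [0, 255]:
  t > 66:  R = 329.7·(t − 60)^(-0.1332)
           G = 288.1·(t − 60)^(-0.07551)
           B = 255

At 10953 K (t = 109.53):
  R = 329.7·(109.53 − 60)^(-0.1332) = 329.7·49.53^(-0.1332) = 329.7·0.59463 = 196.048.
At 9612 K (t = 96.12):
  R = 329.7·(96.12 − 60)^(-0.1332) = 329.7·36.12^(-0.1332) = 329.7·0.62017 = 204.469.
Gain = 204.469 / 196.048 = 1.0430 → 1.043.

1.043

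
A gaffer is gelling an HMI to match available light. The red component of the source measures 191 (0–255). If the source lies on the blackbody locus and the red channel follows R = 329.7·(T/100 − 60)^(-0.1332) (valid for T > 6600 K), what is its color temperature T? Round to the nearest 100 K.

(t − 60)^(-0.1332) = 191/329.7 = 0.57931.
t − 60 = 0.57931^(1/-0.1332) = 0.57931^(-7.508) = 60.245, so t = 120.245.
T = 100·t = 12025 K → 12000 K to the nearest 100 K.

12000 K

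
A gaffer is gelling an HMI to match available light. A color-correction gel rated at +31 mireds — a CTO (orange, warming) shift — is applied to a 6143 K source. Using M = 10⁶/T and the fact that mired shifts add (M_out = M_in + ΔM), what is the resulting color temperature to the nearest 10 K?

5160 K

M_in = 10⁶/6143 = 162.79 mireds.
M_out = 162.79 + (+31) = 193.79 mireds.
T_out = 10⁶/193.79 = 5160.3 K → 5160 K.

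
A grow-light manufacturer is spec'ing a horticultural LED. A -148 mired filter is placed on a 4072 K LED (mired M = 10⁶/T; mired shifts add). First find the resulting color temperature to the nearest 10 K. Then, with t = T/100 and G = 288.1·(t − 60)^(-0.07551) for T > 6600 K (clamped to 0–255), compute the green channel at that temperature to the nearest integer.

M_in = 10⁶/4072 = 245.58; M_out = 245.58 + (-148) = 97.58.
T_out = 10⁶/97.58 = 10248.0 K → 10250 K; t = 102.5.
G = 288.1·(102.5 − 60)^(-0.07551) = 288.1·42.5^(-0.07551) = 288.1·0.75343 = 217.062.
Rounded: 217.

217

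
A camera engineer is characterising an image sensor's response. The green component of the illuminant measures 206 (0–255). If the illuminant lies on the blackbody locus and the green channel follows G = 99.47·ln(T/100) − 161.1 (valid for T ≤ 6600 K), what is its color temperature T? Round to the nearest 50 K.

ln t = (206 + 161.1) / 99.47 = 3.6906.
t = e^3.6906 = 40.067.
T = 100·t = 4007 K → 4000 K to the nearest 50 K.

4000 K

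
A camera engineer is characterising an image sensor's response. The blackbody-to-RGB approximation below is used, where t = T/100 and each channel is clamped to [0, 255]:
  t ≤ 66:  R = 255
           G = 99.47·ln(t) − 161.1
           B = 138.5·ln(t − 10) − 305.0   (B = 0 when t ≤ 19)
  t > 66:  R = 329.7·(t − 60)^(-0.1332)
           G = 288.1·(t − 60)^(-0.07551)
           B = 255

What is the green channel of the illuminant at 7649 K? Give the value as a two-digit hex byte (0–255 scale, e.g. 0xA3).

0xE9

t = 7649/100 = 76.49; the t > 66 branch applies.
G = 288.1·(76.49 − 60)^(-0.07551) = 288.1·16.49^(-0.07551) = 288.1·0.80926 = 233.148.
Rounded: 233; in hex, 0xE9.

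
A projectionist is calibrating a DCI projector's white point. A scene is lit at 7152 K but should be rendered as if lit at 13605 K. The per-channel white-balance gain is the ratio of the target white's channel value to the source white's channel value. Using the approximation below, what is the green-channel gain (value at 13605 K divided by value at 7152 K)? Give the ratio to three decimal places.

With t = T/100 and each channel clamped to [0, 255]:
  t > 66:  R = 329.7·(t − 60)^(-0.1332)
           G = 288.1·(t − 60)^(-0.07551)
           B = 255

At 7152 K (t = 71.52):
  G = 288.1·(71.52 − 60)^(-0.07551) = 288.1·11.52^(-0.07551) = 288.1·0.83148 = 239.548.
At 13605 K (t = 136.05):
  G = 288.1·(136.05 − 60)^(-0.07551) = 288.1·76.05^(-0.07551) = 288.1·0.72104 = 207.731.
Gain = 207.731 / 239.548 = 0.8672 → 0.867.

0.867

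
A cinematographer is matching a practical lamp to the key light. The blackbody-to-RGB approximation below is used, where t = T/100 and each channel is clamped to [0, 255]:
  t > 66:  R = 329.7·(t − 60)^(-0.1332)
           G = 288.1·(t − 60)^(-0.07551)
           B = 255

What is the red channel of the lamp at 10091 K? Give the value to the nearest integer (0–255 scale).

201

t = 10091/100 = 100.91; the t > 66 branch applies.
R = 329.7·(100.91 − 60)^(-0.1332) = 329.7·40.91^(-0.1332) = 329.7·0.60996 = 201.105.
Rounded: 201.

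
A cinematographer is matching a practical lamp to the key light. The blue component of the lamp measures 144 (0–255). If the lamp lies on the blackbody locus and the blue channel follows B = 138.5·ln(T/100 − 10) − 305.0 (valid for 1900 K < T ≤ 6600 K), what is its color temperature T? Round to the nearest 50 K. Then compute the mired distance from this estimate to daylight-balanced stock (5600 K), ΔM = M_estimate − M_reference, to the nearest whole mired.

+103 mireds

ln(t − 10) = (144 + 305.0) / 138.5 = 3.2419.
t − 10 = e^3.2419 = 25.582, so t = 35.582.
T = 100·t = 3558 K → 3550 K to the nearest 50 K.
M_estimate = 10⁶/3550 = 281.69; M_reference = 10⁶/5600 = 178.57.
ΔM = 281.69 − 178.57 = 103.12 → +103 mireds.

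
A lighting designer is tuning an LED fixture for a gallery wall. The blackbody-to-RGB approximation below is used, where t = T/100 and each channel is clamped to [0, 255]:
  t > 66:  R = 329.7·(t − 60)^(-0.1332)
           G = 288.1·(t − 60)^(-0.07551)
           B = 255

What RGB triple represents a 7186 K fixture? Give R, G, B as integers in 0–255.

t = 7186/100 = 71.86; the t > 66 branch applies.
R = 329.7·(71.86 − 60)^(-0.1332) = 329.7·11.86^(-0.1332) = 329.7·0.71934 = 237.165.
G = 288.1·(71.86 − 60)^(-0.07551) = 288.1·11.86^(-0.07551) = 288.1·0.82965 = 239.023.
B = 255 by definition for t > 66.
Rounded: (237, 239, 255).

R=237, G=239, B=255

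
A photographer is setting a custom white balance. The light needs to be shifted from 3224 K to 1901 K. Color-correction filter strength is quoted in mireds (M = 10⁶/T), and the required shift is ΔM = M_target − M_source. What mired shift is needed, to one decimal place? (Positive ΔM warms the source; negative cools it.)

+215.9 mireds

M_source = 10⁶/3224 = 310.174; M_target = 10⁶/1901 = 526.039.
ΔM = 526.039 − 310.174 = 215.865 → +215.9 mireds, a warming shift.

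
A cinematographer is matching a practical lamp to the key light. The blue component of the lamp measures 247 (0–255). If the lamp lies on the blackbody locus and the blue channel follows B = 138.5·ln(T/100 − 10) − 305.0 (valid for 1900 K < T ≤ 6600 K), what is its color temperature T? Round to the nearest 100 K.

6400 K

ln(t − 10) = (247 + 305.0) / 138.5 = 3.9856.
t − 10 = e^3.9856 = 53.815, so t = 63.815.
T = 100·t = 6382 K → 6400 K to the nearest 100 K.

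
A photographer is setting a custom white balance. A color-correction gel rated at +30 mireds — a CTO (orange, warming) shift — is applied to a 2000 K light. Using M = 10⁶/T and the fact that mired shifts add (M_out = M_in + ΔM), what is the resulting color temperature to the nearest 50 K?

1900 K

M_in = 10⁶/2000 = 500.00 mireds.
M_out = 500.00 + (+30) = 530.00 mireds.
T_out = 10⁶/530.00 = 1886.8 K → 1900 K.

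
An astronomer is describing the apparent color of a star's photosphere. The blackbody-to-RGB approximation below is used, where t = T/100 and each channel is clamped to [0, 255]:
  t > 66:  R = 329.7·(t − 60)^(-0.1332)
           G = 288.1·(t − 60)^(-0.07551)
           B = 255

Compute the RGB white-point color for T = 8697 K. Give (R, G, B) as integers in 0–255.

t = 8697/100 = 86.97; the t > 66 branch applies.
R = 329.7·(86.97 − 60)^(-0.1332) = 329.7·26.97^(-0.1332) = 329.7·0.64477 = 212.582.
G = 288.1·(86.97 − 60)^(-0.07551) = 288.1·26.97^(-0.07551) = 288.1·0.77975 = 224.645.
B = 255 by definition for t > 66.
Rounded: (213, 225, 255).

(213, 225, 255)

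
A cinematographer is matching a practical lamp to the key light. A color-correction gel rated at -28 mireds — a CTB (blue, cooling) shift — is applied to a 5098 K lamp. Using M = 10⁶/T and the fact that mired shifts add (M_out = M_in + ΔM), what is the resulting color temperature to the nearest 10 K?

5950 K

M_in = 10⁶/5098 = 196.16 mireds.
M_out = 196.16 + (-28) = 168.16 mireds.
T_out = 10⁶/168.16 = 5946.9 K → 5950 K.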